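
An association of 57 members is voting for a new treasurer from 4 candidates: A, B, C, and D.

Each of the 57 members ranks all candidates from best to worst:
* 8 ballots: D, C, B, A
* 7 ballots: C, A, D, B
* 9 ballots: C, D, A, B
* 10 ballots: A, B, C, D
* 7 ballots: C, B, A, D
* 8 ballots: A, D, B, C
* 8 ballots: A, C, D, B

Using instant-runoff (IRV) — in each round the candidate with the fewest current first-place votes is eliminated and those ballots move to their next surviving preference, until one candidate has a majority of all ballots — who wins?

Round 1: A 26, B 0, C 23, D 8. B eliminated.
Round 2: A 26, C 23, D 8. D eliminated.
Round 3: A 26, C 31. C has a majority (≥29).

C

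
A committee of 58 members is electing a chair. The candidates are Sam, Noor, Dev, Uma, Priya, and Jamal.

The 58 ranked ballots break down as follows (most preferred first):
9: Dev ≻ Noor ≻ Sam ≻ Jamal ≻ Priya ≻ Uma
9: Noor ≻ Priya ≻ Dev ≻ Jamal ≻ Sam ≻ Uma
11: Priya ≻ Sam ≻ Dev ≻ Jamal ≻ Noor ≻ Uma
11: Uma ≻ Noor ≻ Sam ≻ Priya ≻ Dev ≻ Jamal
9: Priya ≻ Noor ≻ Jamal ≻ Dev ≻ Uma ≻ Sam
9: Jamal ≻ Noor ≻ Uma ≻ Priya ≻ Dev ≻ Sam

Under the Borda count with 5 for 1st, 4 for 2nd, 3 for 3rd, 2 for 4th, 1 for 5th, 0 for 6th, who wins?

Noor

Sam: 9×3 + 9×1 + 11×4 + 11×3 + 9×0 + 9×0 = 113
Noor: 9×4 + 9×5 + 11×1 + 11×4 + 9×4 + 9×4 = 208
Dev: 9×5 + 9×3 + 11×3 + 11×1 + 9×2 + 9×1 = 143
Uma: 9×0 + 9×0 + 11×0 + 11×5 + 9×1 + 9×3 = 91
Priya: 9×1 + 9×4 + 11×5 + 11×2 + 9×5 + 9×2 = 185
Jamal: 9×2 + 9×2 + 11×2 + 11×0 + 9×3 + 9×5 = 130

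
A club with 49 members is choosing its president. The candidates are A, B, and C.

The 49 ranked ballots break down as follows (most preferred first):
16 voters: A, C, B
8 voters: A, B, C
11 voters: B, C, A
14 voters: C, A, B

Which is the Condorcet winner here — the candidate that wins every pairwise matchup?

C

C vs A: 25–24
C vs B: 30–19
C beats every other candidate.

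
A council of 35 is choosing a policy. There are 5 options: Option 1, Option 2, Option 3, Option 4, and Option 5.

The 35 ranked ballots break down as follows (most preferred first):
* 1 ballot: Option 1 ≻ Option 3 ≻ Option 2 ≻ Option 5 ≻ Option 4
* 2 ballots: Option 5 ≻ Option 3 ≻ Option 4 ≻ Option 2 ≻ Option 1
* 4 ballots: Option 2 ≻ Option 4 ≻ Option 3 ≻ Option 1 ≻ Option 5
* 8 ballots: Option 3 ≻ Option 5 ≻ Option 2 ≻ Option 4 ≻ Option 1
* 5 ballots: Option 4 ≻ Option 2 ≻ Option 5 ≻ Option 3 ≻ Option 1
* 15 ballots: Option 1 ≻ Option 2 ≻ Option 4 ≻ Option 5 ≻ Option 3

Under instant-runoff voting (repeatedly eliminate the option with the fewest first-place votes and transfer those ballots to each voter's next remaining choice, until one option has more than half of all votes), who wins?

Round 1: Option 1 16, Option 2 4, Option 3 8, Option 4 5, Option 5 2. Option 5 eliminated.
Round 2: Option 1 16, Option 2 4, Option 3 10, Option 4 5. Option 2 eliminated.
Round 3: Option 1 16, Option 3 10, Option 4 9. Option 4 eliminated.
Round 4: Option 1 16, Option 3 19. Option 3 has a majority (≥18).

Option 3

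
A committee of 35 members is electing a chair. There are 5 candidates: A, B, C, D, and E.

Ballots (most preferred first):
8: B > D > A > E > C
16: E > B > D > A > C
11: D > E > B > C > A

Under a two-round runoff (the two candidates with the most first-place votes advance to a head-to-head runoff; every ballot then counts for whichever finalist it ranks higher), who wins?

D

Round 1 first-place votes: A 0, B 8, C 0, D 11, E 16. E and D advance.
Runoff: E is ranked above D on 16 ballots, D above E on 19.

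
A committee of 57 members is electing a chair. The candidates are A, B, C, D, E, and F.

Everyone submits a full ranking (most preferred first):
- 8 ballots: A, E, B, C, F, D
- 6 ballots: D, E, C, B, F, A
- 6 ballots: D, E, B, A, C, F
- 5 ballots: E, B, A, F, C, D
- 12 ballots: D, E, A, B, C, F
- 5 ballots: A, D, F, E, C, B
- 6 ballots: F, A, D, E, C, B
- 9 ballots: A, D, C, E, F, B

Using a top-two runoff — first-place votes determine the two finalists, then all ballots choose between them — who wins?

A

Round 1 first-place votes: A 22, B 0, C 0, D 24, E 5, F 6. D and A advance.
Runoff: D is ranked above A on 24 ballots, A above D on 33.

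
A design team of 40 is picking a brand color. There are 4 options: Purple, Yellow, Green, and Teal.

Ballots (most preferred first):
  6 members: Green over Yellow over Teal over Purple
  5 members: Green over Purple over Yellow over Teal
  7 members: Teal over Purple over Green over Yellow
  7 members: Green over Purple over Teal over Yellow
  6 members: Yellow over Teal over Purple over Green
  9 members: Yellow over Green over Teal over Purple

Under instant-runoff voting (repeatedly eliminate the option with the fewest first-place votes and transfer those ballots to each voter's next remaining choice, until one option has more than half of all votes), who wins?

Round 1: Purple 0, Yellow 15, Green 18, Teal 7. Purple eliminated.
Round 2: Yellow 15, Green 18, Teal 7. Teal eliminated.
Round 3: Yellow 15, Green 25. Green has a majority (≥21).

Green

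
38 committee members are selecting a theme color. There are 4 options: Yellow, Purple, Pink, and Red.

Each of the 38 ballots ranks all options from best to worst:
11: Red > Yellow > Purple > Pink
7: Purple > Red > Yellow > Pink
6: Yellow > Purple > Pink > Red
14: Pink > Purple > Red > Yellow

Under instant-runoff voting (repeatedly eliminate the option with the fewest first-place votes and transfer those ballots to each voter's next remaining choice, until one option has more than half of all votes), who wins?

Purple

Round 1: Yellow 6, Purple 7, Pink 14, Red 11. Yellow eliminated.
Round 2: Purple 13, Pink 14, Red 11. Red eliminated.
Round 3: Purple 24, Pink 14. Purple has a majority (≥20).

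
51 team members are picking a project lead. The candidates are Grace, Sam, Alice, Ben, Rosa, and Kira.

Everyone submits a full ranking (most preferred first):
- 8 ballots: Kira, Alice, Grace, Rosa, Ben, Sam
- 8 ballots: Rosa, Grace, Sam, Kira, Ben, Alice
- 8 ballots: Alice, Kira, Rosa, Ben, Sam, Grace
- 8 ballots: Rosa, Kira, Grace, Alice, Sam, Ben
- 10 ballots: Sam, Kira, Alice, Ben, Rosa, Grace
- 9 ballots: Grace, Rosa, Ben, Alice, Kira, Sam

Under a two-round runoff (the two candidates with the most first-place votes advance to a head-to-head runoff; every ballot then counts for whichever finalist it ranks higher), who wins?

Round 1 first-place votes: Grace 9, Sam 10, Alice 8, Ben 0, Rosa 16, Kira 8. Rosa and Sam advance.
Runoff: Rosa is ranked above Sam on 41 ballots, Sam above Rosa on 10.

Rosa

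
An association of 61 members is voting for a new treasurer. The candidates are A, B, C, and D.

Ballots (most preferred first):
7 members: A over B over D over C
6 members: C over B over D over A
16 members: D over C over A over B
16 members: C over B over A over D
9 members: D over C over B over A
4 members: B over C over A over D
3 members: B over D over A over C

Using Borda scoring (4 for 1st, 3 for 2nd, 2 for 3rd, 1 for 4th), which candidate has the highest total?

C

A: 7×4 + 6×1 + 16×2 + 16×2 + 9×1 + 4×2 + 3×2 = 121
B: 7×3 + 6×3 + 16×1 + 16×3 + 9×2 + 4×4 + 3×4 = 149
C: 7×1 + 6×4 + 16×3 + 16×4 + 9×3 + 4×3 + 3×1 = 185
D: 7×2 + 6×2 + 16×4 + 16×1 + 9×4 + 4×1 + 3×3 = 155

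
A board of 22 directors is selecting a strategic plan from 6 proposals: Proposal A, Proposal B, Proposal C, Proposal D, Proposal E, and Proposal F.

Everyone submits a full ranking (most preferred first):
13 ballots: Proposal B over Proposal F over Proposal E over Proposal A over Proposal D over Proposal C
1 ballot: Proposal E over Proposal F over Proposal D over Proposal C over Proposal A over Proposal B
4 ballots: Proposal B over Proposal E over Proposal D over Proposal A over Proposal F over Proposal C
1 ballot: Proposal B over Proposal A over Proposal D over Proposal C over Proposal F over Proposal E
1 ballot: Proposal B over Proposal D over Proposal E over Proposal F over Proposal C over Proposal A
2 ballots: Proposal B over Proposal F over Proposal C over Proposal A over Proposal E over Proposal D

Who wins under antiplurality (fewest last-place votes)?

Last-place votes: Proposal A 1, Proposal B 1, Proposal C 17, Proposal D 2, Proposal E 1, Proposal F 0.

Proposal F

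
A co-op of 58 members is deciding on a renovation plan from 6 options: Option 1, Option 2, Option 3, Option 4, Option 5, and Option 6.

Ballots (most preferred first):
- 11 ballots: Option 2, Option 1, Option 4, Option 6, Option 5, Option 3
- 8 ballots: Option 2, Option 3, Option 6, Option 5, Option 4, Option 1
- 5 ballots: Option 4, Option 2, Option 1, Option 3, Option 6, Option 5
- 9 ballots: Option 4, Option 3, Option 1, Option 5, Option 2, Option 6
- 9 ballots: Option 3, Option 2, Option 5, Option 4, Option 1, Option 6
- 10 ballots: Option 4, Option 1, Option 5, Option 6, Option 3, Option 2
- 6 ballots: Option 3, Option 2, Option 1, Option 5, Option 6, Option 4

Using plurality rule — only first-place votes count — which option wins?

First-place votes: Option 1 0, Option 2 19, Option 3 15, Option 4 24, Option 5 0, Option 6 0.

Option 4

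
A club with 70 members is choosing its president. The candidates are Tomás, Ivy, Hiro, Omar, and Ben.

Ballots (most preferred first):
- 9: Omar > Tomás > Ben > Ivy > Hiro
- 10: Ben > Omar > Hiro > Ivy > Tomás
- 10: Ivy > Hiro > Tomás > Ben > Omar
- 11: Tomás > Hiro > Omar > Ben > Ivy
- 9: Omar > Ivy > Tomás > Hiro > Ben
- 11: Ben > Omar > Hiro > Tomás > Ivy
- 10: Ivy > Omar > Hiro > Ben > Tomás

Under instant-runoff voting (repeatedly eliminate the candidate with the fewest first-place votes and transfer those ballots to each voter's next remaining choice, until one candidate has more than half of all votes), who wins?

Omar

Round 1: Tomás 11, Ivy 20, Hiro 0, Omar 18, Ben 21. Hiro eliminated.
Round 2: Tomás 11, Ivy 20, Omar 18, Ben 21. Tomás eliminated.
Round 3: Ivy 20, Omar 29, Ben 21. Ivy eliminated.
Round 4: Omar 39, Ben 31. Omar has a majority (≥36).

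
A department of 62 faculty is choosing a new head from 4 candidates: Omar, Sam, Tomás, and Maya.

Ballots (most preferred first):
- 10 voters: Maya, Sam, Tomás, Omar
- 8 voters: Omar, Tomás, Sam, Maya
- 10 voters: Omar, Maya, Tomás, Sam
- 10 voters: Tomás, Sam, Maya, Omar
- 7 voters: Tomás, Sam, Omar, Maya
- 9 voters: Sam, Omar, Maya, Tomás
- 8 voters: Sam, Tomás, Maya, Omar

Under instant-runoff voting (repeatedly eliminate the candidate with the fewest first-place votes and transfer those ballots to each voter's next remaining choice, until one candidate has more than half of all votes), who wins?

Round 1: Omar 18, Sam 17, Tomás 17, Maya 10. Maya eliminated.
Round 2: Omar 18, Sam 27, Tomás 17. Tomás eliminated.
Round 3: Omar 18, Sam 44. Sam has a majority (≥32).

Sam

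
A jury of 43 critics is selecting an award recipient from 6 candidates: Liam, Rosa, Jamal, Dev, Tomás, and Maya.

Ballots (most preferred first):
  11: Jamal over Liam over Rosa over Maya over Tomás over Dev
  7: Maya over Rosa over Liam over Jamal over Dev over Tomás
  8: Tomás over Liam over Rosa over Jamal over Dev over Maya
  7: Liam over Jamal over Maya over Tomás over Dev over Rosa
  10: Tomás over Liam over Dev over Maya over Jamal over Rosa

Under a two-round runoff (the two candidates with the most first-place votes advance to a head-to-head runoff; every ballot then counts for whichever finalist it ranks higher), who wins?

Round 1 first-place votes: Liam 7, Rosa 0, Jamal 11, Dev 0, Tomás 18, Maya 7. Tomás and Jamal advance.
Runoff: Tomás is ranked above Jamal on 18 ballots, Jamal above Tomás on 25.

Jamal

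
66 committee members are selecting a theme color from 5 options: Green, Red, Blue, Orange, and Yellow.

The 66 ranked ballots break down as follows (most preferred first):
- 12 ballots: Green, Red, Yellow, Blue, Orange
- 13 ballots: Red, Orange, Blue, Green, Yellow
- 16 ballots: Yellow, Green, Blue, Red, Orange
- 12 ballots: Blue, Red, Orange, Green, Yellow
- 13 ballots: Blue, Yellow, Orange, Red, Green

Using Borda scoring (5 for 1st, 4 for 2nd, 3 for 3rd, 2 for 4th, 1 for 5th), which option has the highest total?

Green: 12×5 + 13×2 + 16×4 + 12×2 + 13×1 = 187
Red: 12×4 + 13×5 + 16×2 + 12×4 + 13×2 = 219
Blue: 12×2 + 13×3 + 16×3 + 12×5 + 13×5 = 236
Orange: 12×1 + 13×4 + 16×1 + 12×3 + 13×3 = 155
Yellow: 12×3 + 13×1 + 16×5 + 12×1 + 13×4 = 193

Blue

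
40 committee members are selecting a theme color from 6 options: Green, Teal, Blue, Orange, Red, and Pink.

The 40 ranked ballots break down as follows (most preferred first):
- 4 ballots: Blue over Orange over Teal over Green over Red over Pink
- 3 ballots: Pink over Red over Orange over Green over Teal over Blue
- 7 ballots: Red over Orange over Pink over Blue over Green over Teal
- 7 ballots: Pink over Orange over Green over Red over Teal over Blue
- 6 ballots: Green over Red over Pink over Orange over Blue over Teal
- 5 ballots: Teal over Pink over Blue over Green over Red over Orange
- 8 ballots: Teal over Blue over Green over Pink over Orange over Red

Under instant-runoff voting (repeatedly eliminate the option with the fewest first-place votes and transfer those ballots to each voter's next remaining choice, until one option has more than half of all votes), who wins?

Red

Round 1: Green 6, Teal 13, Blue 4, Orange 0, Red 7, Pink 10. Orange eliminated.
Round 2: Green 6, Teal 13, Blue 4, Red 7, Pink 10. Blue eliminated.
Round 3: Green 6, Teal 17, Red 7, Pink 10. Green eliminated.
Round 4: Teal 17, Red 13, Pink 10. Pink eliminated.
Round 5: Teal 17, Red 23. Red has a majority (≥21).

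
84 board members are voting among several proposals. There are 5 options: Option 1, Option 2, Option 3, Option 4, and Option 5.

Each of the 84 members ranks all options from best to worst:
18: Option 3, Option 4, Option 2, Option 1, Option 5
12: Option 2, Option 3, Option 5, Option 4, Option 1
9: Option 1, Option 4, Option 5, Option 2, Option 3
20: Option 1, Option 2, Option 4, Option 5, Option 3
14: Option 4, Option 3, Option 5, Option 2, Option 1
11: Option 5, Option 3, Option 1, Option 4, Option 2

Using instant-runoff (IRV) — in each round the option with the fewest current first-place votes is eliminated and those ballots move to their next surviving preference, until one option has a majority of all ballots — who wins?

Option 3

Round 1: Option 1 29, Option 2 12, Option 3 18, Option 4 14, Option 5 11. Option 5 eliminated.
Round 2: Option 1 29, Option 2 12, Option 3 29, Option 4 14. Option 2 eliminated.
Round 3: Option 1 29, Option 3 41, Option 4 14. Option 4 eliminated.
Round 4: Option 1 29, Option 3 55. Option 3 has a majority (≥43).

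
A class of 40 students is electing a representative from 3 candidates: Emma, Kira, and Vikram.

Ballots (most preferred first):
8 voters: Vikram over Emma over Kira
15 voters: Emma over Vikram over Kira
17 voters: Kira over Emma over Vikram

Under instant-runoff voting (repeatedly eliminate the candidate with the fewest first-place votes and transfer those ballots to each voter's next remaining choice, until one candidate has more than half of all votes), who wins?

Round 1: Emma 15, Kira 17, Vikram 8. Vikram eliminated.
Round 2: Emma 23, Kira 17. Emma has a majority (≥21).

Emma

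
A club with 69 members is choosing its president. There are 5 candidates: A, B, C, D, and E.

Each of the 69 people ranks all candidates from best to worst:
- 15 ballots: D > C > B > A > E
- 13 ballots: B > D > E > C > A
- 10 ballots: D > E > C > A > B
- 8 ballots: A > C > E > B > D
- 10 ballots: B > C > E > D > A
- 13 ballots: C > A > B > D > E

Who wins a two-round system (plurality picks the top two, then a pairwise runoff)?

B

Round 1 first-place votes: A 8, B 23, C 13, D 25, E 0. D and B advance.
Runoff: D is ranked above B on 25 ballots, B above D on 44.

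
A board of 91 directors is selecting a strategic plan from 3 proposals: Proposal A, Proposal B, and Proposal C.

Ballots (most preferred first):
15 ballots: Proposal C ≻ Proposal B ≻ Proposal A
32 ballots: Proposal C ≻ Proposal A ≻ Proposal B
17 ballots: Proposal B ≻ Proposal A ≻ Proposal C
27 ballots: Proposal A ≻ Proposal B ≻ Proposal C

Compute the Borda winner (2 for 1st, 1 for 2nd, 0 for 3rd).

Proposal A: 15×0 + 32×1 + 17×1 + 27×2 = 103
Proposal B: 15×1 + 32×0 + 17×2 + 27×1 = 76
Proposal C: 15×2 + 32×2 + 17×0 + 27×0 = 94

Proposal A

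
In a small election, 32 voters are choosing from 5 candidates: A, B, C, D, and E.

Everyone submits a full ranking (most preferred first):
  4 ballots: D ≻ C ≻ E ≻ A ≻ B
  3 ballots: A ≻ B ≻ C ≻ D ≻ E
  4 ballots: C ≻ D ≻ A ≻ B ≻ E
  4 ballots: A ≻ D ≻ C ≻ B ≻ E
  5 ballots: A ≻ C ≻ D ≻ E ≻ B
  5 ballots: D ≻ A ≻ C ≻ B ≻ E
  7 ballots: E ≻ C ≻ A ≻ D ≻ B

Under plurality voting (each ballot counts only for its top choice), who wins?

A

First-place votes: A 12, B 0, C 4, D 9, E 7.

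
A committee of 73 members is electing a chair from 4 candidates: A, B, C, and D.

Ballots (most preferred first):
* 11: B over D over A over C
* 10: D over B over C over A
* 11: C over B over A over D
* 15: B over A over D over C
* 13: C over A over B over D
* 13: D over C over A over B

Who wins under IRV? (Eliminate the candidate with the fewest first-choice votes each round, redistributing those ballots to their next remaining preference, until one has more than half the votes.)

Round 1: A 0, B 26, C 24, D 23. A eliminated.
Round 2: B 26, C 24, D 23. D eliminated.
Round 3: B 36, C 37. C has a majority (≥37).

C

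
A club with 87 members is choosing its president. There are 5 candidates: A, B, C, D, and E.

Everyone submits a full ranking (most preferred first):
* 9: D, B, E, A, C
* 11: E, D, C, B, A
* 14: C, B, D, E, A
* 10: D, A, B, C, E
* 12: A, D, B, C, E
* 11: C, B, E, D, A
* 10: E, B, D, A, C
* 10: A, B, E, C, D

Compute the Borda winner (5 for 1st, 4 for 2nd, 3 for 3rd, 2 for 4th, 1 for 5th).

A: 9×2 + 11×1 + 14×1 + 10×4 + 12×5 + 11×1 + 10×2 + 10×5 = 224
B: 9×4 + 11×2 + 14×4 + 10×3 + 12×3 + 11×4 + 10×4 + 10×4 = 304
C: 9×1 + 11×3 + 14×5 + 10×2 + 12×2 + 11×5 + 10×1 + 10×2 = 241
D: 9×5 + 11×4 + 14×3 + 10×5 + 12×4 + 11×2 + 10×3 + 10×1 = 291
E: 9×3 + 11×5 + 14×2 + 10×1 + 12×1 + 11×3 + 10×5 + 10×3 = 245

B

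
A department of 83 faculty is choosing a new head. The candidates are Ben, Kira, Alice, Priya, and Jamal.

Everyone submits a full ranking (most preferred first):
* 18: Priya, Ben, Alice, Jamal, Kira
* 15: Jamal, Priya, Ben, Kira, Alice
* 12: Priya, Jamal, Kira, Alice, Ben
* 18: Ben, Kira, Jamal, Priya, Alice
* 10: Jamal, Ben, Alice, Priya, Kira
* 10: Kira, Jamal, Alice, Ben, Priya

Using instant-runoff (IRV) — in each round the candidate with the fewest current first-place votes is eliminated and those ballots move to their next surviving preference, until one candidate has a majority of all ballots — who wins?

Jamal

Round 1: Ben 18, Kira 10, Alice 0, Priya 30, Jamal 25. Alice eliminated.
Round 2: Ben 18, Kira 10, Priya 30, Jamal 25. Kira eliminated.
Round 3: Ben 18, Priya 30, Jamal 35. Ben eliminated.
Round 4: Priya 30, Jamal 53. Jamal has a majority (≥42).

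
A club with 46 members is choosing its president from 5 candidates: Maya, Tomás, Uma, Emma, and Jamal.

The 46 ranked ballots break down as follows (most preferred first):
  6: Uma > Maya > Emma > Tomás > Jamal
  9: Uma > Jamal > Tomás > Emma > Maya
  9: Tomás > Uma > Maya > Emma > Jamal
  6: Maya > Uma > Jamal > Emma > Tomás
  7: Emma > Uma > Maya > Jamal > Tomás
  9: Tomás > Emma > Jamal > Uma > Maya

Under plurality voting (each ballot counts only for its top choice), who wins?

Tomás

First-place votes: Maya 6, Tomás 18, Uma 15, Emma 7, Jamal 0.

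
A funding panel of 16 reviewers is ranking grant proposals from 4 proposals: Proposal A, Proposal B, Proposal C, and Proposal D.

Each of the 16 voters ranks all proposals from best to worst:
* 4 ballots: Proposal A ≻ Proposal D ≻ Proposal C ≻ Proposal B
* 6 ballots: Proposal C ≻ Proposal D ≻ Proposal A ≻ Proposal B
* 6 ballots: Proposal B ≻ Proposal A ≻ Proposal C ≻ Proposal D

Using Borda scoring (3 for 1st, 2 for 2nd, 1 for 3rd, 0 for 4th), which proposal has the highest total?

Proposal A

Proposal A: 4×3 + 6×1 + 6×2 = 30
Proposal B: 4×0 + 6×0 + 6×3 = 18
Proposal C: 4×1 + 6×3 + 6×1 = 28
Proposal D: 4×2 + 6×2 + 6×0 = 20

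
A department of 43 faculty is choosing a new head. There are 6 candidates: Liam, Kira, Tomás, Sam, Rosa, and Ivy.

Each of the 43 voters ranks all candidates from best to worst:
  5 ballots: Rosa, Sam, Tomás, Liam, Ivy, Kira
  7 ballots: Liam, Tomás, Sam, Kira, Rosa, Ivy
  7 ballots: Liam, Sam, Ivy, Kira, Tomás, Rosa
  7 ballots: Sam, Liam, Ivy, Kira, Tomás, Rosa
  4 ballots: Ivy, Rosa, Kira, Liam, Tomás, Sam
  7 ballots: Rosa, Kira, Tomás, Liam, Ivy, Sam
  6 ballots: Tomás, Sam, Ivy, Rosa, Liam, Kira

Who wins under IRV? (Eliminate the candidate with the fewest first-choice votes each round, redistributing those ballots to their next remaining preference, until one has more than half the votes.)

Rosa

Round 1: Liam 14, Kira 0, Tomás 6, Sam 7, Rosa 12, Ivy 4. Kira eliminated.
Round 2: Liam 14, Tomás 6, Sam 7, Rosa 12, Ivy 4. Ivy eliminated.
Round 3: Liam 14, Tomás 6, Sam 7, Rosa 16. Tomás eliminated.
Round 4: Liam 14, Sam 13, Rosa 16. Sam eliminated.
Round 5: Liam 21, Rosa 22. Rosa has a majority (≥22).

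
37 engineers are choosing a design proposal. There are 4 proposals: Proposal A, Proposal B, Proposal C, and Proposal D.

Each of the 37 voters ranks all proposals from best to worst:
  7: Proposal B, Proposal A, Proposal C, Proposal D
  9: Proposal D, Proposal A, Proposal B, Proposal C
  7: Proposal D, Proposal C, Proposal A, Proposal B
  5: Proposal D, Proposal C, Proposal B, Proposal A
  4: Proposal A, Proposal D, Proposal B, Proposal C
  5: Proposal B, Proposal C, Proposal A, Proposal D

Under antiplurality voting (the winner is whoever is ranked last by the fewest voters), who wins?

Proposal A

Last-place votes: Proposal A 5, Proposal B 7, Proposal C 13, Proposal D 12.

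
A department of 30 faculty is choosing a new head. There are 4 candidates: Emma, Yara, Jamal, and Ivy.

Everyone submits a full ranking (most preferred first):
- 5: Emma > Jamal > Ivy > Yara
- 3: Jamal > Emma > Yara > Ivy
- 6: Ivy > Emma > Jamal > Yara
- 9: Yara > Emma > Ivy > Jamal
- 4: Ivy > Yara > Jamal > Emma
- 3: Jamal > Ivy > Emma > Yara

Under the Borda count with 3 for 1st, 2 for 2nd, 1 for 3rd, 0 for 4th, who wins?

Emma: 5×3 + 3×2 + 6×2 + 9×2 + 4×0 + 3×1 = 54
Yara: 5×0 + 3×1 + 6×0 + 9×3 + 4×2 + 3×0 = 38
Jamal: 5×2 + 3×3 + 6×1 + 9×0 + 4×1 + 3×3 = 38
Ivy: 5×1 + 3×0 + 6×3 + 9×1 + 4×3 + 3×2 = 50

Emma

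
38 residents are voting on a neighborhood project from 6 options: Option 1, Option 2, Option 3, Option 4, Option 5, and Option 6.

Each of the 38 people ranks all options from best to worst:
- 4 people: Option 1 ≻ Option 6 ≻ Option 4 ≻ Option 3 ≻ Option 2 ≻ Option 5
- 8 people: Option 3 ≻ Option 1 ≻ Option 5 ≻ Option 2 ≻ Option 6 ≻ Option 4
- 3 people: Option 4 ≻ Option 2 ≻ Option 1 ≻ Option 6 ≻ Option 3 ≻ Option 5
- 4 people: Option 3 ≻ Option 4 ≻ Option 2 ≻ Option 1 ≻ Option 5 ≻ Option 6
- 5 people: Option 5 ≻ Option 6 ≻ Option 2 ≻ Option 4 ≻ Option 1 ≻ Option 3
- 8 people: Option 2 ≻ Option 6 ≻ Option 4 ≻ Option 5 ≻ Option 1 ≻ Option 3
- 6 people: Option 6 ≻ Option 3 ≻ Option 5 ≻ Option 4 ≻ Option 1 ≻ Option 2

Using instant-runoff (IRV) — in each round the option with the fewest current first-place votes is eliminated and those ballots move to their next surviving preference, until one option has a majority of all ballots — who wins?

Round 1: Option 1 4, Option 2 8, Option 3 12, Option 4 3, Option 5 5, Option 6 6. Option 4 eliminated.
Round 2: Option 1 4, Option 2 11, Option 3 12, Option 5 5, Option 6 6. Option 1 eliminated.
Round 3: Option 2 11, Option 3 12, Option 5 5, Option 6 10. Option 5 eliminated.
Round 4: Option 2 11, Option 3 12, Option 6 15. Option 2 eliminated.
Round 5: Option 3 12, Option 6 26. Option 6 has a majority (≥20).

Option 6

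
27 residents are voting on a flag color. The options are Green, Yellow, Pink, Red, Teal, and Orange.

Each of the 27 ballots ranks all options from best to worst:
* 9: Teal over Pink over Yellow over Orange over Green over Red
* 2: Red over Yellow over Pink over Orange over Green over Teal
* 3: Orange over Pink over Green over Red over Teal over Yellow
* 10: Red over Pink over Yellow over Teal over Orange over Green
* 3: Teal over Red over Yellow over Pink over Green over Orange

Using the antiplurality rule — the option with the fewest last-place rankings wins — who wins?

Pink

Last-place votes: Green 10, Yellow 3, Pink 0, Red 9, Teal 2, Orange 3.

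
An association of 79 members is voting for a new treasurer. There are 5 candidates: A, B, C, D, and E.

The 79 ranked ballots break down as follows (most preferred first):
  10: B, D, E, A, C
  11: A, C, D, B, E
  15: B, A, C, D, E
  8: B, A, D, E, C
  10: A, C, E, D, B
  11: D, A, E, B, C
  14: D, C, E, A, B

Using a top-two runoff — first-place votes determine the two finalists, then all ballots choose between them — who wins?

D

Round 1 first-place votes: A 21, B 33, C 0, D 25, E 0. B and D advance.
Runoff: B is ranked above D on 33 ballots, D above B on 46.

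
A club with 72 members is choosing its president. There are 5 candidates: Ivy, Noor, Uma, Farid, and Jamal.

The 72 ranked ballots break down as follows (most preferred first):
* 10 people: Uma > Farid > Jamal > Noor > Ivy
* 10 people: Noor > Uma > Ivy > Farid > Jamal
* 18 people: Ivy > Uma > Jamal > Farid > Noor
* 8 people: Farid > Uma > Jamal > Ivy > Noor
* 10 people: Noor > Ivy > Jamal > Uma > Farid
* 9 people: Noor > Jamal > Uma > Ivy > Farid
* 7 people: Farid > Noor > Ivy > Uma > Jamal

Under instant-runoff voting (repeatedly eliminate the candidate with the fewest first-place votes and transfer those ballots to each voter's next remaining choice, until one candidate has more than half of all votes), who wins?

Farid

Round 1: Ivy 18, Noor 29, Uma 10, Farid 15, Jamal 0. Jamal eliminated.
Round 2: Ivy 18, Noor 29, Uma 10, Farid 15. Uma eliminated.
Round 3: Ivy 18, Noor 29, Farid 25. Ivy eliminated.
Round 4: Noor 29, Farid 43. Farid has a majority (≥37).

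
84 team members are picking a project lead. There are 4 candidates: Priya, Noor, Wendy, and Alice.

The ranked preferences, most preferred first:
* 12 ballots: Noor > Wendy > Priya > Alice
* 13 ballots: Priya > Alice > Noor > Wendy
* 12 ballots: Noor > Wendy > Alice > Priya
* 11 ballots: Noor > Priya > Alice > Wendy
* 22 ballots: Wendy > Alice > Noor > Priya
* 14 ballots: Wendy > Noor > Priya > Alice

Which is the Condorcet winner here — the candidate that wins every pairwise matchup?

Noor vs Priya: 71–13
Noor vs Wendy: 48–36
Noor vs Alice: 49–35
Noor beats every other candidate.

Noor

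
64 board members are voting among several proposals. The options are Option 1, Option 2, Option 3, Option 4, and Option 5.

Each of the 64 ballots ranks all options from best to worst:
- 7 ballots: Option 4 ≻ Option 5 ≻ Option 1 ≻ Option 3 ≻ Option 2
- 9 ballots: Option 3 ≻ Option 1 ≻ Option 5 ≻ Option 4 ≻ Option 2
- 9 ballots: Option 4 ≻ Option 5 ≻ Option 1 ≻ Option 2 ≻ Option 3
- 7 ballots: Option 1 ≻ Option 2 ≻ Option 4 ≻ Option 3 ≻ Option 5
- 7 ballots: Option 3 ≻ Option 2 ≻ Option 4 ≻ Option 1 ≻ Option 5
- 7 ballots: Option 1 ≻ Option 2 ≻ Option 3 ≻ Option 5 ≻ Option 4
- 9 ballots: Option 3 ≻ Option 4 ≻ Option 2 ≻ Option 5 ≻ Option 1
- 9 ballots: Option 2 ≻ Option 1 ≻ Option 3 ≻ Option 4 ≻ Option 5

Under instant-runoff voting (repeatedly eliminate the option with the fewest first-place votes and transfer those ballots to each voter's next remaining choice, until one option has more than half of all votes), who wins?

Round 1: Option 1 14, Option 2 9, Option 3 25, Option 4 16, Option 5 0. Option 5 eliminated.
Round 2: Option 1 14, Option 2 9, Option 3 25, Option 4 16. Option 2 eliminated.
Round 3: Option 1 23, Option 3 25, Option 4 16. Option 4 eliminated.
Round 4: Option 1 39, Option 3 25. Option 1 has a majority (≥33).

Option 1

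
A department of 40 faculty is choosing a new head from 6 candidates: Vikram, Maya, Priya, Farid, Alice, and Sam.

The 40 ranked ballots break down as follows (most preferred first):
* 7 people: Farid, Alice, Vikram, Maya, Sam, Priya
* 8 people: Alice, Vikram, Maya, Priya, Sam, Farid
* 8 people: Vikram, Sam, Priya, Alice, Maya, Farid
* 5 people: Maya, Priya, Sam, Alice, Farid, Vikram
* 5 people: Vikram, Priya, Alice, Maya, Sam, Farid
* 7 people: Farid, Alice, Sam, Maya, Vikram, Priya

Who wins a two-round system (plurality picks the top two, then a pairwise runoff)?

Vikram

Round 1 first-place votes: Vikram 13, Maya 5, Priya 0, Farid 14, Alice 8, Sam 0. Farid and Vikram advance.
Runoff: Farid is ranked above Vikram on 19 ballots, Vikram above Farid on 21.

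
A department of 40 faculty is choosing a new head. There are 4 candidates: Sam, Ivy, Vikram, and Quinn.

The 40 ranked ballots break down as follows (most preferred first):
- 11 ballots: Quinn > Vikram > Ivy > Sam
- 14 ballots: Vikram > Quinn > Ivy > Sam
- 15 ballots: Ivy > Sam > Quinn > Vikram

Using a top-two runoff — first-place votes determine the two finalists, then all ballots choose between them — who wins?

Vikram

Round 1 first-place votes: Sam 0, Ivy 15, Vikram 14, Quinn 11. Ivy and Vikram advance.
Runoff: Ivy is ranked above Vikram on 15 ballots, Vikram above Ivy on 25.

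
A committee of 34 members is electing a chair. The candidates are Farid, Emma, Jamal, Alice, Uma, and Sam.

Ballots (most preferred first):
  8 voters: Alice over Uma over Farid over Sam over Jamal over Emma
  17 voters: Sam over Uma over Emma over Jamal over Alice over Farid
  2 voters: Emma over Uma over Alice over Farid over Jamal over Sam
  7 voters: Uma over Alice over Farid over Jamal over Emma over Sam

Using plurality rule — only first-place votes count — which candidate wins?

First-place votes: Farid 0, Emma 2, Jamal 0, Alice 8, Uma 7, Sam 17.

Sam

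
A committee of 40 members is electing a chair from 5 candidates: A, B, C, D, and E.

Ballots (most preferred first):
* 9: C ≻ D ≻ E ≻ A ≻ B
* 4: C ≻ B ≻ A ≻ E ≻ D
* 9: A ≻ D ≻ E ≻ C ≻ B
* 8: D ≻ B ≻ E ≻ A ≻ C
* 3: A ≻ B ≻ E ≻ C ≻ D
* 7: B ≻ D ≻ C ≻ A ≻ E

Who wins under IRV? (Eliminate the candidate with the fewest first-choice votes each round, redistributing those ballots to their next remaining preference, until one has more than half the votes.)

Round 1: A 12, B 7, C 13, D 8, E 0. E eliminated.
Round 2: A 12, B 7, C 13, D 8. B eliminated.
Round 3: A 12, C 13, D 15. A eliminated.
Round 4: C 16, D 24. D has a majority (≥21).

D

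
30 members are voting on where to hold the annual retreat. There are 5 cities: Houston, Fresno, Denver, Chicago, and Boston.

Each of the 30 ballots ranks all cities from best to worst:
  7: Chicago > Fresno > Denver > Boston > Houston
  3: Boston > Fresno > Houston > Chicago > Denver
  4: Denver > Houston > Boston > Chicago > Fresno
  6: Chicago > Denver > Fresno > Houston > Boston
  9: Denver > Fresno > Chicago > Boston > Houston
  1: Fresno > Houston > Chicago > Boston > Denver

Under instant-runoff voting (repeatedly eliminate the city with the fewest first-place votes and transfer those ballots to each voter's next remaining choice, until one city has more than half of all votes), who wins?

Round 1: Houston 0, Fresno 1, Denver 13, Chicago 13, Boston 3. Houston eliminated.
Round 2: Fresno 1, Denver 13, Chicago 13, Boston 3. Fresno eliminated.
Round 3: Denver 13, Chicago 14, Boston 3. Boston eliminated.
Round 4: Denver 13, Chicago 17. Chicago has a majority (≥16).

Chicago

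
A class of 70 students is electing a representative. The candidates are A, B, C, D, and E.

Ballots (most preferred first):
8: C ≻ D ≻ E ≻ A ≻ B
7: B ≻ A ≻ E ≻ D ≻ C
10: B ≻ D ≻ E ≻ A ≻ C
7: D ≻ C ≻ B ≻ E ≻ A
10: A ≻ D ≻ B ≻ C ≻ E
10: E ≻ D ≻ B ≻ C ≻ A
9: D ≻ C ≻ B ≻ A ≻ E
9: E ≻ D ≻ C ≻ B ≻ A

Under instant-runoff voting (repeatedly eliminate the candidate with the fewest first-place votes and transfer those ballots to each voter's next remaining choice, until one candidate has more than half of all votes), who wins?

Round 1: A 10, B 17, C 8, D 16, E 19. C eliminated.
Round 2: A 10, B 17, D 24, E 19. A eliminated.
Round 3: B 17, D 34, E 19. B eliminated.
Round 4: D 44, E 26. D has a majority (≥36).

D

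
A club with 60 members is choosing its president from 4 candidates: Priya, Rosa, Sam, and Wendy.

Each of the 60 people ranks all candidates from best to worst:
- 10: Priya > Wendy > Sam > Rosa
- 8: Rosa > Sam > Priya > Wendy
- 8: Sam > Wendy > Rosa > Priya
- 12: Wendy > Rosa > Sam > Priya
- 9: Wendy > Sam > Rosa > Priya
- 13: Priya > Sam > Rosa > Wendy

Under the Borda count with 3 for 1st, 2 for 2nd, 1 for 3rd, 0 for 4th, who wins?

Priya: 10×3 + 8×1 + 8×0 + 12×0 + 9×0 + 13×3 = 77
Rosa: 10×0 + 8×3 + 8×1 + 12×2 + 9×1 + 13×1 = 78
Sam: 10×1 + 8×2 + 8×3 + 12×1 + 9×2 + 13×2 = 106
Wendy: 10×2 + 8×0 + 8×2 + 12×3 + 9×3 + 13×0 = 99

Sam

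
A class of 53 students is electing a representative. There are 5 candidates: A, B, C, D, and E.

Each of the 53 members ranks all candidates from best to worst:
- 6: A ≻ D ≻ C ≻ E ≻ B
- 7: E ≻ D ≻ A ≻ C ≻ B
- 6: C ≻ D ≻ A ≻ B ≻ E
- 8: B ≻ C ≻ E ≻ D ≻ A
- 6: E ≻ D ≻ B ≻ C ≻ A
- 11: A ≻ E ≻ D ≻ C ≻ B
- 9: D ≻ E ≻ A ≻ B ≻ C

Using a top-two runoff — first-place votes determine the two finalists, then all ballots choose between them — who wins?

Round 1 first-place votes: A 17, B 8, C 6, D 9, E 13. A and E advance.
Runoff: A is ranked above E on 23 ballots, E above A on 30.

E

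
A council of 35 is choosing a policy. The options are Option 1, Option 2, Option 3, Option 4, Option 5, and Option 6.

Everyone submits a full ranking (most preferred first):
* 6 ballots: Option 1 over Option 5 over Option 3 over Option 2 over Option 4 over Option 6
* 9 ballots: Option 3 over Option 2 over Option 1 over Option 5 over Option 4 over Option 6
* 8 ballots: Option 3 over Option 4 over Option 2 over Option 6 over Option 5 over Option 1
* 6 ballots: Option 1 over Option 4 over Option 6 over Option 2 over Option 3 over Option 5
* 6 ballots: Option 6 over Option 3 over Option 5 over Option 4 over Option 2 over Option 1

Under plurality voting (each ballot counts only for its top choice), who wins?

Option 3

First-place votes: Option 1 12, Option 2 0, Option 3 17, Option 4 0, Option 5 0, Option 6 6.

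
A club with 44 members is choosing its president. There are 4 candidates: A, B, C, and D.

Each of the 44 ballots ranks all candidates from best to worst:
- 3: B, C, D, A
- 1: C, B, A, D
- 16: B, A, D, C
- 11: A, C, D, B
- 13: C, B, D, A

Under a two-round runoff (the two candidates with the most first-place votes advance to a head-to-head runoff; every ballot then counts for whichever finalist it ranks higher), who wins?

C

Round 1 first-place votes: A 11, B 19, C 14, D 0. B and C advance.
Runoff: B is ranked above C on 19 ballots, C above B on 25.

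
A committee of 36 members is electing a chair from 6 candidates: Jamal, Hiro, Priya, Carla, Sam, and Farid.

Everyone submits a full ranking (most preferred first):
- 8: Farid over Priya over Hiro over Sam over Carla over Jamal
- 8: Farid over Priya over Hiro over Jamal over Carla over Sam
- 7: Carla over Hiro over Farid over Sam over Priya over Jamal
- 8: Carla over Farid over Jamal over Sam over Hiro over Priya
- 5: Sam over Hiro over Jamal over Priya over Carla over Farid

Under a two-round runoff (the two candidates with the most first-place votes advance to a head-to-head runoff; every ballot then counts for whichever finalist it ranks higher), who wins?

Carla

Round 1 first-place votes: Jamal 0, Hiro 0, Priya 0, Carla 15, Sam 5, Farid 16. Farid and Carla advance.
Runoff: Farid is ranked above Carla on 16 ballots, Carla above Farid on 20.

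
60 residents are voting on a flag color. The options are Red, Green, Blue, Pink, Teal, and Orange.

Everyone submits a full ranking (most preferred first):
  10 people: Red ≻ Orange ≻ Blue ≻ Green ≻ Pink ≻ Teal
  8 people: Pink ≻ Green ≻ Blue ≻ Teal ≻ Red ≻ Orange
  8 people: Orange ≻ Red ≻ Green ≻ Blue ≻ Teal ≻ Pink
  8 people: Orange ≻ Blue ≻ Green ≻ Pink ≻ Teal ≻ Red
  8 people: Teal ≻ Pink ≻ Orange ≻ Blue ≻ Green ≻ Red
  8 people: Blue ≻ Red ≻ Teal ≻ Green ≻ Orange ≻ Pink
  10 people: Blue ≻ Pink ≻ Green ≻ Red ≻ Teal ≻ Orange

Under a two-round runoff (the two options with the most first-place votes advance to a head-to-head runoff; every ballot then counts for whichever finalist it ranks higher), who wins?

Round 1 first-place votes: Red 10, Green 0, Blue 18, Pink 8, Teal 8, Orange 16. Blue and Orange advance.
Runoff: Blue is ranked above Orange on 26 ballots, Orange above Blue on 34.

Orange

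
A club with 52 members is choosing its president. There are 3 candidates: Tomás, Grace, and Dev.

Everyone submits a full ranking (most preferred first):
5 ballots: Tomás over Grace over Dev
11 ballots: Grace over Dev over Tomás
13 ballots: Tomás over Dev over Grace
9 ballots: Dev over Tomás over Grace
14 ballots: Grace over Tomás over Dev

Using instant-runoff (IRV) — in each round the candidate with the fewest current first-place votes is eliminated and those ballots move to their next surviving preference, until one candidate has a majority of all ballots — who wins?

Tomás

Round 1: Tomás 18, Grace 25, Dev 9. Dev eliminated.
Round 2: Tomás 27, Grace 25. Tomás has a majority (≥27).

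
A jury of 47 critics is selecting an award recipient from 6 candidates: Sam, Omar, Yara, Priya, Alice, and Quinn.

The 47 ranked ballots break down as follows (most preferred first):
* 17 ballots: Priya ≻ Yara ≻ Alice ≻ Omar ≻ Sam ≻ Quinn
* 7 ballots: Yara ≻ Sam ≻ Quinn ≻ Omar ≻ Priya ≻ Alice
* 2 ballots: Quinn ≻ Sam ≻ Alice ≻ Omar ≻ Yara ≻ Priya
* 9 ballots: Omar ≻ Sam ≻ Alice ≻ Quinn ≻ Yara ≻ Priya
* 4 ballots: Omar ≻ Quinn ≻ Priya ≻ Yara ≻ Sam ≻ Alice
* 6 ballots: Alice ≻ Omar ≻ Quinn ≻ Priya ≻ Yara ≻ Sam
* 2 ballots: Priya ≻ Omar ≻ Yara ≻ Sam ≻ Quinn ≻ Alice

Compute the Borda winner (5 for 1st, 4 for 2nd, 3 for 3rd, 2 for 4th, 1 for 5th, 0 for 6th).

Sam: 17×1 + 7×4 + 2×4 + 9×4 + 4×1 + 6×0 + 2×2 = 97
Omar: 17×2 + 7×2 + 2×2 + 9×5 + 4×5 + 6×4 + 2×4 = 149
Yara: 17×4 + 7×5 + 2×1 + 9×1 + 4×2 + 6×1 + 2×3 = 134
Priya: 17×5 + 7×1 + 2×0 + 9×0 + 4×3 + 6×2 + 2×5 = 126
Alice: 17×3 + 7×0 + 2×3 + 9×3 + 4×0 + 6×5 + 2×0 = 114
Quinn: 17×0 + 7×3 + 2×5 + 9×2 + 4×4 + 6×3 + 2×1 = 85

Omar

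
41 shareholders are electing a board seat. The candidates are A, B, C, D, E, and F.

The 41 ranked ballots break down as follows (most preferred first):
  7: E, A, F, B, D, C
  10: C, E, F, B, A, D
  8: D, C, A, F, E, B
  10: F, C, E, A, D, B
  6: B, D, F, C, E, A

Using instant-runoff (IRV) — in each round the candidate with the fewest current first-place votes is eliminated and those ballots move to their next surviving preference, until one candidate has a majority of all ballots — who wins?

F

Round 1: A 0, B 6, C 10, D 8, E 7, F 10. A eliminated.
Round 2: B 6, C 10, D 8, E 7, F 10. B eliminated.
Round 3: C 10, D 14, E 7, F 10. E eliminated.
Round 4: C 10, D 14, F 17. C eliminated.
Round 5: D 14, F 27. F has a majority (≥21).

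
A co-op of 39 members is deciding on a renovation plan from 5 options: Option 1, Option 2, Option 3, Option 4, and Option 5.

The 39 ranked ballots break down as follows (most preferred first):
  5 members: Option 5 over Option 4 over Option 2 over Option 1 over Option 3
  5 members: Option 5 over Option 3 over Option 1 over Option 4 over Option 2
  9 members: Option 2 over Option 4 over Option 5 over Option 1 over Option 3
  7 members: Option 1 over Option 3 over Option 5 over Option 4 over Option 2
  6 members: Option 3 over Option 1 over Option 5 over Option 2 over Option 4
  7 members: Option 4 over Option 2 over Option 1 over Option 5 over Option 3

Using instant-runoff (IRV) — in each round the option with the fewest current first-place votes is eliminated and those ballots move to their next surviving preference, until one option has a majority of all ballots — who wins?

Round 1: Option 1 7, Option 2 9, Option 3 6, Option 4 7, Option 5 10. Option 3 eliminated.
Round 2: Option 1 13, Option 2 9, Option 4 7, Option 5 10. Option 4 eliminated.
Round 3: Option 1 13, Option 2 16, Option 5 10. Option 5 eliminated.
Round 4: Option 1 18, Option 2 21. Option 2 has a majority (≥20).

Option 2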